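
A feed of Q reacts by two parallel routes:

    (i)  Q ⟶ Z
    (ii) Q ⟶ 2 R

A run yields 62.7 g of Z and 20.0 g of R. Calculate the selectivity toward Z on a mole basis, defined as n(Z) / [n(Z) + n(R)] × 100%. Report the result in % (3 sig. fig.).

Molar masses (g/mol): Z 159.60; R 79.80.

61.1 %

n(Z) = 62.7 / 159.60 = 0.3929 mol
n(R) = 20.0 / 79.80 = 0.2506 mol
selectivity = 0.3929/(0.3929+0.2506) × 100 = 61.06 %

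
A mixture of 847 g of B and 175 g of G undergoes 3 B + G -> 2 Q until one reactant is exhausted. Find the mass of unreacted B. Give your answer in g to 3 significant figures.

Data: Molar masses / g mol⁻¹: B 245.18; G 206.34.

223 g

n(B) = 847.0 / 245.18 = 3.455 mol
n(G) = 175.0 / 206.34 = 0.8481 mol
n/ν for B = 3.455/3 = 1.152
n/ν for G = 0.8481/1 = 0.8481
Smallest n/ν is G → limiting reagent.
B consumed = (3/1) × 0.8481 = 2.544 mol
B remaining = 3.455 − 2.544 = 0.9110 mol
mass = 0.9110 × 245.18 = 223.4 g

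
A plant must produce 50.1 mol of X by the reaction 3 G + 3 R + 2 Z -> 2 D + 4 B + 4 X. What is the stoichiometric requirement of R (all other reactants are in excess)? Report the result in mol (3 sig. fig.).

n(X) = 50.10 mol
n(R) = (3/4) × 50.10 = 37.58 mol

37.6 mol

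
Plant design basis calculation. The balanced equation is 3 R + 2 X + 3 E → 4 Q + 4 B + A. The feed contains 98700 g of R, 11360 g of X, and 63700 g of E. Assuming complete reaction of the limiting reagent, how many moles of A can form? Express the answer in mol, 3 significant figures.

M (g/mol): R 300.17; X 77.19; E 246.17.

n(R) = 98700 / 300.17 = 328.8 mol
n(X) = 11360 / 77.19 = 147.2 mol
n(E) = 63700 / 246.17 = 258.8 mol
n/ν for R = 328.8/3 = 109.6
n/ν for X = 147.2/2 = 73.60
n/ν for E = 258.8/3 = 86.27
Smallest n/ν is X → limiting reagent.
n(A) = (1/2) × 147.2 = 73.60 mol

73.6 mol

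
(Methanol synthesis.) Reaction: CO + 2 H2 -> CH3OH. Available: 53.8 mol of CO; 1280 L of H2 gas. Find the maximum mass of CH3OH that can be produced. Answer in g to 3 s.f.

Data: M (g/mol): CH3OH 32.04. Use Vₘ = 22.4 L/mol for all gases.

915 g

n(CO) = 53.80 mol
n(H2) = 1280 / 22.4 = 57.14 mol
n/ν → CO: 53.80, H2: 28.57; H2 is limiting.
n(CH3OH) = (1/2) × 57.14 = 28.57 mol
mass = 28.57 × 32.04 = 915.4 g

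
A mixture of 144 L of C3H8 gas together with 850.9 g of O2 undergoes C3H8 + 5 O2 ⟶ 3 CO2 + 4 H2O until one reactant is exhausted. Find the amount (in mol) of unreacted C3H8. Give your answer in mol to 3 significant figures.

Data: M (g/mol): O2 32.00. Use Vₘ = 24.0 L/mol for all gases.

0.682 mol

n(C3H8) = 144.0 / 24.0 = 6.000 mol
n(O2) = 850.9 / 32.00 = 26.59 mol
n/ν → C3H8: 6.000, O2: 5.318; O2 is limiting.
C3H8 consumed = (1/5) × 26.59 = 5.318 mol
C3H8 remaining = 6.000 − 5.318 = 0.6820 mol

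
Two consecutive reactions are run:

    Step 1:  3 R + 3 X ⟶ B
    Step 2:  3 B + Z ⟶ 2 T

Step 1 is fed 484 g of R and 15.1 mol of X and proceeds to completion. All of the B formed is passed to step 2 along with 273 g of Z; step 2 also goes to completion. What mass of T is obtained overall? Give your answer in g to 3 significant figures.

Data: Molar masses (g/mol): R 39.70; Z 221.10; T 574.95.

1420 g

Step 1:
n(R) = 484.0 / 39.70 = 12.19 mol
n(X) = 15.10 mol
n/ν for R = 12.19/3 = 4.063
n/ν for X = 15.10/3 = 5.033
Smallest n/ν is R → limiting reagent.
n(B) produced = (1/3) × 12.19 = 4.063 mol
Step 2:
n(B) available = 4.063 mol
n(Z) = 273.0 / 221.10 = 1.235 mol
n/ν for B = 4.063/3 = 1.354
n/ν for Z = 1.235/1 = 1.235
Smallest n/ν is Z → limiting reagent.
n(T) = (2/1) × 1.235 = 2.470 mol
mass = 2.470 × 574.95 = 1420 g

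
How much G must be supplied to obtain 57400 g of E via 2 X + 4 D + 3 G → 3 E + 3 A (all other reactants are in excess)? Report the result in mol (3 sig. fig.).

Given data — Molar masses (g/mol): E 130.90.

n(E) = 57400 / 130.90 = 438.5 mol
n(G) = (3/3) × 438.5 = 438.5 mol

439 mol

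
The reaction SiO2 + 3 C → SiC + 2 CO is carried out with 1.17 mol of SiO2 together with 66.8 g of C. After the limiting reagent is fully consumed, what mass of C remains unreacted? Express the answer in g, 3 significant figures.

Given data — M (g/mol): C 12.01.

24.6 g

n(SiO2) = 1.170 mol
n(C) = 66.80 / 12.01 = 5.562 mol
n/ν for SiO2 = 1.170/1 = 1.170
n/ν for C = 5.562/3 = 1.854
Smallest n/ν is SiO2 → limiting reagent.
C consumed = (3/1) × 1.170 = 3.510 mol
C remaining = 5.562 − 3.510 = 2.052 mol
mass = 2.052 × 12.01 = 24.64 g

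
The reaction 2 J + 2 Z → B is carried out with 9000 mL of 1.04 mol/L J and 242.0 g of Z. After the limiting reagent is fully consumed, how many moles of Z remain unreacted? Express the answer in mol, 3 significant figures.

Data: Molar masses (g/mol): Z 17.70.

n(J) = 1.04 × 9000/1000 = 9.360 mol
n(Z) = 242.0 / 17.70 = 13.67 mol
n/ν for J = 9.360/2 = 4.680
n/ν for Z = 13.67/2 = 6.835
Smallest n/ν is J → limiting reagent.
Z consumed = (2/2) × 9.360 = 9.360 mol
Z remaining = 13.67 − 9.360 = 4.310 mol

4.31 mol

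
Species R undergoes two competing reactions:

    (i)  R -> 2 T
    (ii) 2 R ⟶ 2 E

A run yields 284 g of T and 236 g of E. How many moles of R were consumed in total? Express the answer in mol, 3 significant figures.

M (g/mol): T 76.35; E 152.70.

n(T) = 284 / 76.35 = 3.720 mol
n(E) = 236 / 152.70 = 1.546 mol
n(R) via (i) = (1/2)×3.720 = 1.860 mol
n(R) via (ii) = (2/2)×1.546 = 1.546 mol
total n(R) = 1.860 + 1.546 = 3.406 mol

3.41 mol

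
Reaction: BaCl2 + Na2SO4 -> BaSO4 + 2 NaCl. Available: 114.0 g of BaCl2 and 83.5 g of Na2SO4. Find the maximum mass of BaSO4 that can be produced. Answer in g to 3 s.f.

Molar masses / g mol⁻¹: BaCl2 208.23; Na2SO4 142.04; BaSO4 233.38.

128 g

n(BaCl2) = 114.0 / 208.23 = 0.5475 mol
n(Na2SO4) = 83.50 / 142.04 = 0.5879 mol
n/ν → BaCl2: 0.5475, Na2SO4: 0.5879; BaCl2 is limiting.
n(BaSO4) = (1/1) × 0.5475 = 0.5475 mol
mass = 0.5475 × 233.38 = 127.8 g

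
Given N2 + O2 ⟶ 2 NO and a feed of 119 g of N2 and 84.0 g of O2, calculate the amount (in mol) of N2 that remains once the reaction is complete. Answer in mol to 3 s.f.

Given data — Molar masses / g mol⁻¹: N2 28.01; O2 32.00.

n(N2) = 119.0 / 28.01 = 4.248 mol
n(O2) = 84.00 / 32.00 = 2.625 mol
n/ν for N2 = 4.248/1 = 4.248
n/ν for O2 = 2.625/1 = 2.625
Smallest n/ν is O2 → limiting reagent.
N2 consumed = (1/1) × 2.625 = 2.625 mol
N2 remaining = 4.248 − 2.625 = 1.623 mol

1.62 mol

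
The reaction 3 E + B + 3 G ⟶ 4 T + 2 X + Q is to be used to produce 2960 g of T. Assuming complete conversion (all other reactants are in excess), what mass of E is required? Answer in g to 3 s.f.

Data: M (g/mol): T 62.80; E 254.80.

9010 g

n(T) = 2960 / 62.80 = 47.13 mol
n(E) = (3/4) × 47.13 = 35.35 mol
mass = 35.35 × 254.80 = 9007 g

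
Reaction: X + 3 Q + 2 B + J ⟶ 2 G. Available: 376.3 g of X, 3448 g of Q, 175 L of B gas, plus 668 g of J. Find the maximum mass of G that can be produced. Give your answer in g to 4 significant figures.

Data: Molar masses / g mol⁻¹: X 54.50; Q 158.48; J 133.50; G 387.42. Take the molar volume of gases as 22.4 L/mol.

3027 g

n(X) = 376.3 / 54.50 = 6.905 mol
n(Q) = 3448 / 158.48 = 21.76 mol
n(B) = 175.0 / 22.4 = 7.813 mol
n(J) = 668.0 / 133.50 = 5.004 mol
n/ν for X = 6.905/1 = 6.905
n/ν for Q = 21.76/3 = 7.253
n/ν for B = 7.813/2 = 3.907
n/ν for J = 5.004/1 = 5.004
Smallest n/ν is B → limiting reagent.
n(G) = (2/2) × 7.813 = 7.813 mol
mass = 7.813 × 387.42 = 3027 g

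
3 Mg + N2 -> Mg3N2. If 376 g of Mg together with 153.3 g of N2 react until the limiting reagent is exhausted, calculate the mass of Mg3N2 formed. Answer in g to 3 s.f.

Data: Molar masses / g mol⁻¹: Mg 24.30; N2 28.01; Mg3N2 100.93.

n(Mg) = 376.0 / 24.30 = 15.47 mol
n(N2) = 153.3 / 28.01 = 5.473 mol
n/ν for Mg = 15.47/3 = 5.157
n/ν for N2 = 5.473/1 = 5.473
Smallest n/ν is Mg → limiting reagent.
n(Mg3N2) = (1/3) × 15.47 = 5.157 mol
mass = 5.157 × 100.93 = 520.5 g

521 g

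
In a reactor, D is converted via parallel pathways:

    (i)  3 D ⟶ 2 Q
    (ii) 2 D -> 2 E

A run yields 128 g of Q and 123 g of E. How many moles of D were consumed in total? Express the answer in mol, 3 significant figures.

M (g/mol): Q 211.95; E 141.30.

n(Q) = 128 / 211.95 = 0.6039 mol
n(E) = 123 / 141.30 = 0.8705 mol
n(D) via (i) = (3/2)×0.6039 = 0.9059 mol
n(D) via (ii) = (2/2)×0.8705 = 0.8705 mol
total n(D) = 0.9059 + 0.8705 = 1.776 mol

1.78 mol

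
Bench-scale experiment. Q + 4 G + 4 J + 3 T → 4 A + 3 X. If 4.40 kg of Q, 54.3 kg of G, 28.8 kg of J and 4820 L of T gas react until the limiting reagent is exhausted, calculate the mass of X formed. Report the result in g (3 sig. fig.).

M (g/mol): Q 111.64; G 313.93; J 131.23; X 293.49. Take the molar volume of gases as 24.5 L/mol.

n(Q) = 4.400×1000 / 111.64 = 39.41 mol
n(G) = 54.30×1000 / 313.93 = 173.0 mol
n(J) = 28.80×1000 / 131.23 = 219.5 mol
n(T) = 4820 / 24.5 = 196.7 mol
n/ν for Q = 39.41/1 = 39.41
n/ν for G = 173.0/4 = 43.25
n/ν for J = 219.5/4 = 54.88
n/ν for T = 196.7/3 = 65.57
Smallest n/ν is Q → limiting reagent.
n(X) = (3/1) × 39.41 = 118.2 mol
mass = 118.2 × 293.49 = 34690 g

34700 g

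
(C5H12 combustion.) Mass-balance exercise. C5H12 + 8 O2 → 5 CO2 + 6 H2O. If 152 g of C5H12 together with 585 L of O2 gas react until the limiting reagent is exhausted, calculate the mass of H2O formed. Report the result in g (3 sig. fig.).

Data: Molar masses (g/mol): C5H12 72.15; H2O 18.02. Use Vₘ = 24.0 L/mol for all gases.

n(C5H12) = 152.0 / 72.15 = 2.107 mol
n(O2) = 585.0 / 24.0 = 24.38 mol
n/ν → C5H12: 2.107, O2: 3.048; C5H12 is limiting.
n(H2O) = (6/1) × 2.107 = 12.64 mol
mass = 12.64 × 18.02 = 227.8 g

228 g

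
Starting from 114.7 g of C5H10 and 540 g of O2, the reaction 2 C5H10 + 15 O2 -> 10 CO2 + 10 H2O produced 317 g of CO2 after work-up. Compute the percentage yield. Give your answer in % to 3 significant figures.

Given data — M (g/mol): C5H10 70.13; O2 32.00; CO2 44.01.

n(C5H10) = 114.7 / 70.13 = 1.636 mol
n(O2) = 540.0 / 32.00 = 16.88 mol
n/ν for C5H10 = 1.636/2 = 0.8180
n/ν for O2 = 16.88/15 = 1.125
Smallest n/ν is C5H10 → limiting reagent.
theoretical n(CO2) = (10/2) × 1.636 = 8.180 mol → 360.0 g
% yield = 317 / 360.0 × 100 = 88.06 %

88.1 %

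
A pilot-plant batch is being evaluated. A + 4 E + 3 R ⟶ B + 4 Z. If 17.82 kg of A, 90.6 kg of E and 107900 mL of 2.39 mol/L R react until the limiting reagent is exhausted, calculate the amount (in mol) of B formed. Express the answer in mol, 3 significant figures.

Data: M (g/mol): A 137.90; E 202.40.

86.0 mol

n(A) = 17.82×1000 / 137.90 = 129.2 mol
n(E) = 90.60×1000 / 202.40 = 447.6 mol
n(R) = 2.39 × 107900/1000 = 257.9 mol
n/ν → A: 129.2, E: 111.9, R: 85.97; R is limiting.
n(B) = (1/3) × 257.9 = 85.97 mol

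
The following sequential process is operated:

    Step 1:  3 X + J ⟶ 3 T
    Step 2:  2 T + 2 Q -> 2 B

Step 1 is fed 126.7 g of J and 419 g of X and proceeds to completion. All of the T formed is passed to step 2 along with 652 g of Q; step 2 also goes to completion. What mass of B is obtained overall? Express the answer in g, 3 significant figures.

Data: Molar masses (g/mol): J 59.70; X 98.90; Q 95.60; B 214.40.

908 g

Step 1:
n(J) = 126.7 / 59.70 = 2.122 mol
n(X) = 419.0 / 98.90 = 4.237 mol
n/ν → J: 2.122, X: 1.412; X is limiting.
n(T) produced = (3/3) × 4.237 = 4.237 mol
Step 2:
n(T) available = 4.237 mol
n(Q) = 652.0 / 95.60 = 6.820 mol
n/ν → T: 2.119, Q: 3.410; T is limiting.
n(B) = (2/2) × 4.237 = 4.237 mol
mass = 4.237 × 214.40 = 908.4 g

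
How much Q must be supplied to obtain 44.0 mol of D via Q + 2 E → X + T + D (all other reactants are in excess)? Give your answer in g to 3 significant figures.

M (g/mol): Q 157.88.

n(D) = 44.00 mol
n(Q) = (1/1) × 44.00 = 44.00 mol
mass = 44.00 × 157.88 = 6947 g

6950 g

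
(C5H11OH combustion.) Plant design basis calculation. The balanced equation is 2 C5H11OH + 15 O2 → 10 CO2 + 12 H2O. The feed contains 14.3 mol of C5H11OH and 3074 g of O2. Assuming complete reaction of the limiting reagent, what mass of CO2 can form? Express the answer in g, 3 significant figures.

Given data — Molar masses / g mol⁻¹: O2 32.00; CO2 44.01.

2820 g

n(C5H11OH) = 14.30 mol
n(O2) = 3074 / 32.00 = 96.06 mol
n/ν → C5H11OH: 7.150, O2: 6.404; O2 is limiting.
n(CO2) = (10/15) × 96.06 = 64.04 mol
mass = 64.04 × 44.01 = 2818 g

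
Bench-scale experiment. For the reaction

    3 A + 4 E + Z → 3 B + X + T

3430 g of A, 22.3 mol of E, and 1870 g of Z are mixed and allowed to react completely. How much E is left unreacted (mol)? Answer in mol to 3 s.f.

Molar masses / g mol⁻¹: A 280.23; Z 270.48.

5.98 mol

n(A) = 3430 / 280.23 = 12.24 mol
n(E) = 22.30 mol
n(Z) = 1870 / 270.48 = 6.914 mol
n/ν for A = 12.24/3 = 4.080
n/ν for E = 22.30/4 = 5.575
n/ν for Z = 6.914/1 = 6.914
Smallest n/ν is A → limiting reagent.
E consumed = (4/3) × 12.24 = 16.32 mol
E remaining = 22.30 − 16.32 = 5.980 mol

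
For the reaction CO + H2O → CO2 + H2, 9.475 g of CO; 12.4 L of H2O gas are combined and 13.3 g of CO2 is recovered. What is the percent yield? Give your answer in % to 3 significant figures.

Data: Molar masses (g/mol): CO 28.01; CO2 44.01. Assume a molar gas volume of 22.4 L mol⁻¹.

89.3 %

n(CO) = 9.475 / 28.01 = 0.3383 mol
n(H2O) = 12.40 / 22.4 = 0.5536 mol
n/ν for CO = 0.3383/1 = 0.3383
n/ν for H2O = 0.5536/1 = 0.5536
Smallest n/ν is CO → limiting reagent.
theoretical n(CO2) = (1/1) × 0.3383 = 0.3383 mol → 14.89 g
% yield = 13.3 / 14.89 × 100 = 89.32 %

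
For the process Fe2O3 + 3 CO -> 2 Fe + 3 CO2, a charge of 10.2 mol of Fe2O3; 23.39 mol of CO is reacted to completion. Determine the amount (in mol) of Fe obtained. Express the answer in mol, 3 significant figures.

15.6 mol

n(Fe2O3) = 10.20 mol
n(CO) = 23.39 mol
n/ν for Fe2O3 = 10.20/1 = 10.20
n/ν for CO = 23.39/3 = 7.797
Smallest n/ν is CO → limiting reagent.
n(Fe) = (2/3) × 23.39 = 15.59 mol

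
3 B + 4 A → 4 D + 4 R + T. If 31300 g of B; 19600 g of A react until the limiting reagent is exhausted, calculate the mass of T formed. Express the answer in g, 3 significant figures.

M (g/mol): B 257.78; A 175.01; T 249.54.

n(B) = 31300 / 257.78 = 121.4 mol
n(A) = 19600 / 175.01 = 112.0 mol
n/ν → B: 40.47, A: 28.00; A is limiting.
n(T) = (1/4) × 112.0 = 28.00 mol
mass = 28.00 × 249.54 = 6987 g

6990 g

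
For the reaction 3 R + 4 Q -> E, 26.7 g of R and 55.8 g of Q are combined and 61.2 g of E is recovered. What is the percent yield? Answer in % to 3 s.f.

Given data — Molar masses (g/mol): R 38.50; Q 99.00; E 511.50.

n(R) = 26.70 / 38.50 = 0.6935 mol
n(Q) = 55.80 / 99.00 = 0.5636 mol
n/ν for R = 0.6935/3 = 0.2312
n/ν for Q = 0.5636/4 = 0.1409
Smallest n/ν is Q → limiting reagent.
theoretical n(E) = (1/4) × 0.5636 = 0.1409 mol → 72.07 g
% yield = 61.2 / 72.07 × 100 = 84.92 %

84.9 %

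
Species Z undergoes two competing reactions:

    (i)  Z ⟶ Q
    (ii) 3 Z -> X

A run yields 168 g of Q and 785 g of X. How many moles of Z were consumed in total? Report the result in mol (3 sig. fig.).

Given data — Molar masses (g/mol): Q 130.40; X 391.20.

n(Q) = 168 / 130.40 = 1.288 mol
n(X) = 785 / 391.20 = 2.007 mol
n(Z) via (i) = (1/1)×1.288 = 1.288 mol
n(Z) via (ii) = (3/1)×2.007 = 6.021 mol
total n(Z) = 1.288 + 6.021 = 7.309 mol

7.31 mol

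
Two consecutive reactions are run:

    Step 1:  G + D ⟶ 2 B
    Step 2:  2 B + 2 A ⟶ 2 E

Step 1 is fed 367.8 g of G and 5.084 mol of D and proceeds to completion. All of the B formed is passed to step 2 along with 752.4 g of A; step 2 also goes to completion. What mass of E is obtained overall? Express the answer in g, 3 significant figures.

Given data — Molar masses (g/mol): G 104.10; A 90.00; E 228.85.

Step 1:
n(G) = 367.8 / 104.10 = 3.533 mol
n(D) = 5.084 mol
n/ν for G = 3.533/1 = 3.533
n/ν for D = 5.084/1 = 5.084
Smallest n/ν is G → limiting reagent.
n(B) produced = (2/1) × 3.533 = 7.066 mol
Step 2:
n(B) available = 7.066 mol
n(A) = 752.4 / 90.00 = 8.360 mol
n/ν for B = 7.066/2 = 3.533
n/ν for A = 8.360/2 = 4.180
Smallest n/ν is B → limiting reagent.
n(E) = (2/2) × 7.066 = 7.066 mol
mass = 7.066 × 228.85 = 1617 g

1620 g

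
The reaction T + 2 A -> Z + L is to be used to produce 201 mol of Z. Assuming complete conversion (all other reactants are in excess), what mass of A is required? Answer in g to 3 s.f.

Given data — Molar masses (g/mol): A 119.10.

n(Z) = 201.0 mol
n(A) = (2/1) × 201.0 = 402.0 mol
mass = 402.0 × 119.10 = 47880 g

47900 g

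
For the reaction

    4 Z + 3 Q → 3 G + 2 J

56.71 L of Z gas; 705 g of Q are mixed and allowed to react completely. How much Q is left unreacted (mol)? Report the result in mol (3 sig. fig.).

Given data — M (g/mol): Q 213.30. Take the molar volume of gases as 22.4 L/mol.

1.41 mol

n(Z) = 56.71 / 22.4 = 2.532 mol
n(Q) = 705.0 / 213.30 = 3.305 mol
n/ν for Z = 2.532/4 = 0.6330
n/ν for Q = 3.305/3 = 1.102
Smallest n/ν is Z → limiting reagent.
Q consumed = (3/4) × 2.532 = 1.899 mol
Q remaining = 3.305 − 1.899 = 1.406 mol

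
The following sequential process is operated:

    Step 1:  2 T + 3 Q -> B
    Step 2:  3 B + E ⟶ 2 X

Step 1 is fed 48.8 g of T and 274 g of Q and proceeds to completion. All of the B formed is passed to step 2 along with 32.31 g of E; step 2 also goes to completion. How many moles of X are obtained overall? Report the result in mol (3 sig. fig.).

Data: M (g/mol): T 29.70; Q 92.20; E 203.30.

Step 1:
n(T) = 48.80 / 29.70 = 1.643 mol
n(Q) = 274.0 / 92.20 = 2.972 mol
n/ν for T = 1.643/2 = 0.8215
n/ν for Q = 2.972/3 = 0.9907
Smallest n/ν is T → limiting reagent.
n(B) produced = (1/2) × 1.643 = 0.8215 mol
Step 2:
n(B) available = 0.8215 mol
n(E) = 32.31 / 203.30 = 0.1589 mol
n/ν for B = 0.8215/3 = 0.2738
n/ν for E = 0.1589/1 = 0.1589
Smallest n/ν is E → limiting reagent.
n(X) = (2/1) × 0.1589 = 0.3178 mol

0.318 mol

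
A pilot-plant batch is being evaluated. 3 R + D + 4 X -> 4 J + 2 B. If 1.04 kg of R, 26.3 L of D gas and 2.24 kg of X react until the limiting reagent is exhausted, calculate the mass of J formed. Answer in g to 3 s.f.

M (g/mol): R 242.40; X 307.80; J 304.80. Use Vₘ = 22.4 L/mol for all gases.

n(R) = 1.040×1000 / 242.40 = 4.290 mol
n(D) = 26.30 / 22.4 = 1.174 mol
n(X) = 2.240×1000 / 307.80 = 7.277 mol
n/ν → R: 1.430, D: 1.174, X: 1.819; D is limiting.
n(J) = (4/1) × 1.174 = 4.696 mol
mass = 4.696 × 304.80 = 1431 g

1430 g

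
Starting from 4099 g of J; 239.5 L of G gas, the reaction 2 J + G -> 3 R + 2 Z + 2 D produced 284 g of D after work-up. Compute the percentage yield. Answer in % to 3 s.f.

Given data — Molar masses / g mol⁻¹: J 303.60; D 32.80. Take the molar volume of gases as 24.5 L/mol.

n(J) = 4099 / 303.60 = 13.50 mol
n(G) = 239.5 / 24.5 = 9.776 mol
n/ν → J: 6.750, G: 9.776; J is limiting.
theoretical n(D) = (2/2) × 13.50 = 13.50 mol → 442.8 g
% yield = 284 / 442.8 × 100 = 64.14 %

64.1 %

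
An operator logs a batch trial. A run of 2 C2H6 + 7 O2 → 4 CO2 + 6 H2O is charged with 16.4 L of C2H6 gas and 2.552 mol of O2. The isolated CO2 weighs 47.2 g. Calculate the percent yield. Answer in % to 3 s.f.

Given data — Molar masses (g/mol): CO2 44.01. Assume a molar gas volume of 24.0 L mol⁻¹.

78.5 %

n(C2H6) = 16.40 / 24.0 = 0.6833 mol
n(O2) = 2.552 mol
n/ν for C2H6 = 0.6833/2 = 0.3417
n/ν for O2 = 2.552/7 = 0.3646
Smallest n/ν is C2H6 → limiting reagent.
theoretical n(CO2) = (4/2) × 0.6833 = 1.367 mol → 60.16 g
% yield = 47.2 / 60.16 × 100 = 78.46 %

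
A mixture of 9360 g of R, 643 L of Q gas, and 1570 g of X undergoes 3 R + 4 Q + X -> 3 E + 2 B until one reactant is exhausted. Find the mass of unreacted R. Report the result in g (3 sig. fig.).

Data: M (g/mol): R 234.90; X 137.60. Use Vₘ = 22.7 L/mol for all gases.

n(R) = 9360 / 234.90 = 39.85 mol
n(Q) = 643.0 / 22.7 = 28.33 mol
n(X) = 1570 / 137.60 = 11.41 mol
n/ν → R: 13.28, Q: 7.083, X: 11.41; Q is limiting.
R consumed = (3/4) × 28.33 = 21.25 mol
R remaining = 39.85 − 21.25 = 18.60 mol
mass = 18.60 × 234.90 = 4369 g

4370 g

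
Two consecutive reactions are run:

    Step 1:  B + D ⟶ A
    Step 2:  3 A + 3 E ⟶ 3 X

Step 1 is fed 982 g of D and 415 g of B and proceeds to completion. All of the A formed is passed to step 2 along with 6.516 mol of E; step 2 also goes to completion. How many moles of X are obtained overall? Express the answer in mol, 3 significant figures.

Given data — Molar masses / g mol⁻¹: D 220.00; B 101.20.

4.10 mol

Step 1:
n(D) = 982.0 / 220.00 = 4.464 mol
n(B) = 415.0 / 101.20 = 4.101 mol
n/ν for D = 4.464/1 = 4.464
n/ν for B = 4.101/1 = 4.101
Smallest n/ν is B → limiting reagent.
n(A) produced = (1/1) × 4.101 = 4.101 mol
Step 2:
n(A) available = 4.101 mol
n(E) = 6.516 mol
n/ν for A = 4.101/3 = 1.367
n/ν for E = 6.516/3 = 2.172
Smallest n/ν is A → limiting reagent.
n(X) = (3/3) × 4.101 = 4.101 mol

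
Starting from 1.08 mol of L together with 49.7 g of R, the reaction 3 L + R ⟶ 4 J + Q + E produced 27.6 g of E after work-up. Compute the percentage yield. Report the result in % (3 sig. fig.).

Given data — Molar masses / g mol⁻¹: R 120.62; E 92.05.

83.3 %

n(L) = 1.080 mol
n(R) = 49.70 / 120.62 = 0.4120 mol
n/ν → L: 0.3600, R: 0.4120; L is limiting.
theoretical n(E) = (1/3) × 1.080 = 0.3600 mol → 33.14 g
% yield = 27.6 / 33.14 × 100 = 83.28 %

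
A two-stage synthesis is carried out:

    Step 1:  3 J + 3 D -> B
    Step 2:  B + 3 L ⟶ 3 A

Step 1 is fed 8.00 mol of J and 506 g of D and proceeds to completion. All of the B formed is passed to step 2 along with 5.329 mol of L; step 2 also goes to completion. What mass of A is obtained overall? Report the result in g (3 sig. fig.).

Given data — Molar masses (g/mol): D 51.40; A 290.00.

1550 g

Step 1:
n(J) = 8.000 mol
n(D) = 506.0 / 51.40 = 9.844 mol
n/ν for J = 8.000/3 = 2.667
n/ν for D = 9.844/3 = 3.281
Smallest n/ν is J → limiting reagent.
n(B) produced = (1/3) × 8.000 = 2.667 mol
Step 2:
n(B) available = 2.667 mol
n(L) = 5.329 mol
n/ν for B = 2.667/1 = 2.667
n/ν for L = 5.329/3 = 1.776
Smallest n/ν is L → limiting reagent.
n(A) = (3/3) × 5.329 = 5.329 mol
mass = 5.329 × 290.00 = 1545 g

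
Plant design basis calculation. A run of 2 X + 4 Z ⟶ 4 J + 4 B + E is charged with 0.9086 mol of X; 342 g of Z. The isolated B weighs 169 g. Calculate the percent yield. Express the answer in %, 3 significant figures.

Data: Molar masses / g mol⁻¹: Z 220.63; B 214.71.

50.8 %

n(X) = 0.9086 mol
n(Z) = 342.0 / 220.63 = 1.550 mol
n/ν for X = 0.9086/2 = 0.4543
n/ν for Z = 1.550/4 = 0.3875
Smallest n/ν is Z → limiting reagent.
theoretical n(B) = (4/4) × 1.550 = 1.550 mol → 332.8 g
% yield = 169 / 332.8 × 100 = 50.78 %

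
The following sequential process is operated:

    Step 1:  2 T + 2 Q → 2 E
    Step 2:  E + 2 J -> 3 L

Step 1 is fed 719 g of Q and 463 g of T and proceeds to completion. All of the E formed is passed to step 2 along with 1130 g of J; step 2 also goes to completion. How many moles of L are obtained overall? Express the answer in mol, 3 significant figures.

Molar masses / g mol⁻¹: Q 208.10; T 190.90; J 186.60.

7.28 mol

Step 1:
n(Q) = 719.0 / 208.10 = 3.455 mol
n(T) = 463.0 / 190.90 = 2.425 mol
n/ν for Q = 3.455/2 = 1.728
n/ν for T = 2.425/2 = 1.213
Smallest n/ν is T → limiting reagent.
n(E) produced = (2/2) × 2.425 = 2.425 mol
Step 2:
n(E) available = 2.425 mol
n(J) = 1130 / 186.60 = 6.056 mol
n/ν for E = 2.425/1 = 2.425
n/ν for J = 6.056/2 = 3.028
Smallest n/ν is E → limiting reagent.
n(L) = (3/1) × 2.425 = 7.275 mol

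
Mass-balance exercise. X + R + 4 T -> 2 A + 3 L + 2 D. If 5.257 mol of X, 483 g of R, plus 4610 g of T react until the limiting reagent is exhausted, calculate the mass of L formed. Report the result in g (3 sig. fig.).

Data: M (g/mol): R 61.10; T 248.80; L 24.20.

336 g

n(X) = 5.257 mol
n(R) = 483.0 / 61.10 = 7.905 mol
n(T) = 4610 / 248.80 = 18.53 mol
n/ν for X = 5.257/1 = 5.257
n/ν for R = 7.905/1 = 7.905
n/ν for T = 18.53/4 = 4.633
Smallest n/ν is T → limiting reagent.
n(L) = (3/4) × 18.53 = 13.90 mol
mass = 13.90 × 24.20 = 336.4 g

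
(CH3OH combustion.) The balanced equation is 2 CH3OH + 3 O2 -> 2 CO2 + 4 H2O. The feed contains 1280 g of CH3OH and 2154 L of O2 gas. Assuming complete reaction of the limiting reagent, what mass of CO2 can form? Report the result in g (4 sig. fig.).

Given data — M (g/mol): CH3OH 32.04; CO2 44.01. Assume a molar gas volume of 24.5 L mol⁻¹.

n(CH3OH) = 1280 / 32.04 = 39.95 mol
n(O2) = 2154 / 24.5 = 87.92 mol
n/ν → CH3OH: 19.98, O2: 29.31; CH3OH is limiting.
n(CO2) = (2/2) × 39.95 = 39.95 mol
mass = 39.95 × 44.01 = 1758 g

1758 g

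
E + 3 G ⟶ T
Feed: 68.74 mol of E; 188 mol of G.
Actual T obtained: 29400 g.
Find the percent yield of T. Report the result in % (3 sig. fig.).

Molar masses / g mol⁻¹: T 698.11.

n(E) = 68.74 mol
n(G) = 188.0 mol
n/ν for E = 68.74/1 = 68.74
n/ν for G = 188.0/3 = 62.67
Smallest n/ν is G → limiting reagent.
theoretical n(T) = (1/3) × 188.0 = 62.67 mol → 43750 g
% yield = 29400 / 43750 × 100 = 67.20 %

67.2 %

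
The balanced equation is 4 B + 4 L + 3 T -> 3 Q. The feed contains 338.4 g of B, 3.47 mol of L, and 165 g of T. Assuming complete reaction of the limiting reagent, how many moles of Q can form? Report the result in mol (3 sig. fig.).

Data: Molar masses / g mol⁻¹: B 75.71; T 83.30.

1.98 mol

n(B) = 338.4 / 75.71 = 4.470 mol
n(L) = 3.470 mol
n(T) = 165.0 / 83.30 = 1.981 mol
n/ν for B = 4.470/4 = 1.118
n/ν for L = 3.470/4 = 0.8675
n/ν for T = 1.981/3 = 0.6603
Smallest n/ν is T → limiting reagent.
n(Q) = (3/3) × 1.981 = 1.981 mol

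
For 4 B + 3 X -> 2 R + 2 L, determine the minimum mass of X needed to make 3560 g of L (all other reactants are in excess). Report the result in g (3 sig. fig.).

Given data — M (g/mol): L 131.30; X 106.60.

4340 g

n(L) = 3560 / 131.30 = 27.11 mol
n(X) = (3/2) × 27.11 = 40.67 mol
mass = 40.67 × 106.60 = 4335 g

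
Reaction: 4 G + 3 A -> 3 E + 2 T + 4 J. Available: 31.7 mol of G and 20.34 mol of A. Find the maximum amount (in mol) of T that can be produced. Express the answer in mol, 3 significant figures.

n(G) = 31.70 mol
n(A) = 20.34 mol
n/ν for G = 31.70/4 = 7.925
n/ν for A = 20.34/3 = 6.780
Smallest n/ν is A → limiting reagent.
n(T) = (2/3) × 20.34 = 13.56 mol

13.6 mol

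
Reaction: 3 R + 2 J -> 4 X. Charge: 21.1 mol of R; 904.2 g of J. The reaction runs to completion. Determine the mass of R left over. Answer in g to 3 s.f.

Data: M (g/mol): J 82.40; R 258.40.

1200 g

n(R) = 21.10 mol
n(J) = 904.2 / 82.40 = 10.97 mol
n/ν for R = 21.10/3 = 7.033
n/ν for J = 10.97/2 = 5.485
Smallest n/ν is J → limiting reagent.
R consumed = (3/2) × 10.97 = 16.46 mol
R remaining = 21.10 − 16.46 = 4.640 mol
mass = 4.640 × 258.40 = 1199 g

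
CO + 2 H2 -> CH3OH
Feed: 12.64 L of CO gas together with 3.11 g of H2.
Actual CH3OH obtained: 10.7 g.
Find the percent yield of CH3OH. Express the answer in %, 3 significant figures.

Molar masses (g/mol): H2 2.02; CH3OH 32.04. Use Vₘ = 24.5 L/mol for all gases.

n(CO) = 12.64 / 24.5 = 0.5159 mol
n(H2) = 3.110 / 2.02 = 1.540 mol
n/ν → CO: 0.5159, H2: 0.7700; CO is limiting.
theoretical n(CH3OH) = (1/1) × 0.5159 = 0.5159 mol → 16.53 g
% yield = 10.7 / 16.53 × 100 = 64.73 %

64.7 %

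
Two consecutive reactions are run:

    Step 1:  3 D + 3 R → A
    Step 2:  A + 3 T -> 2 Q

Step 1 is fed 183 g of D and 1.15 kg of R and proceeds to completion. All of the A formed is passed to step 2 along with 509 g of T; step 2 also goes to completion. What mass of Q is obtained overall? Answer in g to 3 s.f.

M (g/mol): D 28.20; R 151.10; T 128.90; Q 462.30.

1220 g

Step 1:
n(D) = 183.0 / 28.20 = 6.489 mol
n(R) = 1.150×1000 / 151.10 = 7.611 mol
n/ν for D = 6.489/3 = 2.163
n/ν for R = 7.611/3 = 2.537
Smallest n/ν is D → limiting reagent.
n(A) produced = (1/3) × 6.489 = 2.163 mol
Step 2:
n(A) available = 2.163 mol
n(T) = 509.0 / 128.90 = 3.949 mol
n/ν for A = 2.163/1 = 2.163
n/ν for T = 3.949/3 = 1.316
Smallest n/ν is T → limiting reagent.
n(Q) = (2/3) × 3.949 = 2.633 mol
mass = 2.633 × 462.30 = 1217 g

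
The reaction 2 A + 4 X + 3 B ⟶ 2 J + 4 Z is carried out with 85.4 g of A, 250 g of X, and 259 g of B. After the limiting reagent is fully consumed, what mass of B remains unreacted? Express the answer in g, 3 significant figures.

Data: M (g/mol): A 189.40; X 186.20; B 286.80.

n(A) = 85.40 / 189.40 = 0.4509 mol
n(X) = 250.0 / 186.20 = 1.343 mol
n(B) = 259.0 / 286.80 = 0.9031 mol
n/ν for A = 0.4509/2 = 0.2255
n/ν for X = 1.343/4 = 0.3358
n/ν for B = 0.9031/3 = 0.3010
Smallest n/ν is A → limiting reagent.
B consumed = (3/2) × 0.4509 = 0.6764 mol
B remaining = 0.9031 − 0.6764 = 0.2267 mol
mass = 0.2267 × 286.80 = 65.02 g

65.0 g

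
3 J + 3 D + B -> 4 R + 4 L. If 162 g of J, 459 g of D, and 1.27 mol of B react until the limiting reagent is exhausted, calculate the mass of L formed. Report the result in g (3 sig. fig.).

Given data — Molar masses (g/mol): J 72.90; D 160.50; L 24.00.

71.1 g

n(J) = 162.0 / 72.90 = 2.222 mol
n(D) = 459.0 / 160.50 = 2.860 mol
n(B) = 1.270 mol
n/ν for J = 2.222/3 = 0.7407
n/ν for D = 2.860/3 = 0.9533
n/ν for B = 1.270/1 = 1.270
Smallest n/ν is J → limiting reagent.
n(L) = (4/3) × 2.222 = 2.963 mol
mass = 2.963 × 24.00 = 71.11 g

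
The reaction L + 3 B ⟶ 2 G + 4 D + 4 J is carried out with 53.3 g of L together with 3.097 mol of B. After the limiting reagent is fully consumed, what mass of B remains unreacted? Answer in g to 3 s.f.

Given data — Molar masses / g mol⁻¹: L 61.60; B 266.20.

133 g

n(L) = 53.30 / 61.60 = 0.8653 mol
n(B) = 3.097 mol
n/ν for L = 0.8653/1 = 0.8653
n/ν for B = 3.097/3 = 1.032
Smallest n/ν is L → limiting reagent.
B consumed = (3/1) × 0.8653 = 2.596 mol
B remaining = 3.097 − 2.596 = 0.5010 mol
mass = 0.5010 × 266.20 = 133.4 g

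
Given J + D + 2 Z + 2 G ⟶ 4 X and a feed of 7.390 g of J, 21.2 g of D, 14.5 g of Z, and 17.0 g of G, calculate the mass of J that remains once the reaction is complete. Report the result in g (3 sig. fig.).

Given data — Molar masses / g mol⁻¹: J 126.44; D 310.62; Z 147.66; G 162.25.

1.18 g

n(J) = 7.390 / 126.44 = 0.05845 mol
n(D) = 21.20 / 310.62 = 0.06825 mol
n(Z) = 14.50 / 147.66 = 0.09820 mol
n(G) = 17.00 / 162.25 = 0.1048 mol
n/ν → J: 0.05845, D: 0.06825, Z: 0.04910, G: 0.05240; Z is limiting.
J consumed = (1/2) × 0.09820 = 0.04910 mol
J remaining = 0.05845 − 0.04910 = 0.009350 mol
mass = 0.009350 × 126.44 = 1.182 g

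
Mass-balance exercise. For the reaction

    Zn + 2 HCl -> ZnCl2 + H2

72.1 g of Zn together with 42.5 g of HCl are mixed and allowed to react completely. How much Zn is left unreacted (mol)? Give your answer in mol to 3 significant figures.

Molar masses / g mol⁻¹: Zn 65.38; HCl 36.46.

n(Zn) = 72.10 / 65.38 = 1.103 mol
n(HCl) = 42.50 / 36.46 = 1.166 mol
n/ν for Zn = 1.103/1 = 1.103
n/ν for HCl = 1.166/2 = 0.5830
Smallest n/ν is HCl → limiting reagent.
Zn consumed = (1/2) × 1.166 = 0.5830 mol
Zn remaining = 1.103 − 0.5830 = 0.5200 mol

0.520 mol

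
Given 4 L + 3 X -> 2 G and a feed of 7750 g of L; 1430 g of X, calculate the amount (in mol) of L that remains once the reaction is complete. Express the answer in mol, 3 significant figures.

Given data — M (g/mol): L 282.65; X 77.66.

2.87 mol

n(L) = 7750 / 282.65 = 27.42 mol
n(X) = 1430 / 77.66 = 18.41 mol
n/ν for L = 27.42/4 = 6.855
n/ν for X = 18.41/3 = 6.137
Smallest n/ν is X → limiting reagent.
L consumed = (4/3) × 18.41 = 24.55 mol
L remaining = 27.42 − 24.55 = 2.870 mol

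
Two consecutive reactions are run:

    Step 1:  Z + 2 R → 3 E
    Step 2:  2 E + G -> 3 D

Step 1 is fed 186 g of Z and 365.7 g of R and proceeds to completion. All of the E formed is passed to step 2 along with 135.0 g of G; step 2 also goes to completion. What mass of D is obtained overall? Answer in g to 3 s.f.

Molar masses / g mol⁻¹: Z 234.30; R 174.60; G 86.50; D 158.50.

Step 1:
n(Z) = 186.0 / 234.30 = 0.7939 mol
n(R) = 365.7 / 174.60 = 2.095 mol
n/ν for Z = 0.7939/1 = 0.7939
n/ν for R = 2.095/2 = 1.048
Smallest n/ν is Z → limiting reagent.
n(E) produced = (3/1) × 0.7939 = 2.382 mol
Step 2:
n(E) available = 2.382 mol
n(G) = 135.0 / 86.50 = 1.561 mol
n/ν for E = 2.382/2 = 1.191
n/ν for G = 1.561/1 = 1.561
Smallest n/ν is E → limiting reagent.
n(D) = (3/2) × 2.382 = 3.573 mol
mass = 3.573 × 158.50 = 566.3 g

566 g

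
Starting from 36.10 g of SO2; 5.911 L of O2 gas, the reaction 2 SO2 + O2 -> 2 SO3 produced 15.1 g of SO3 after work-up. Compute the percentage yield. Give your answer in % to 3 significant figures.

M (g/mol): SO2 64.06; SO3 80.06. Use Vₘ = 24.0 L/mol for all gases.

38.3 %

n(SO2) = 36.10 / 64.06 = 0.5635 mol
n(O2) = 5.911 / 24.0 = 0.2463 mol
n/ν → SO2: 0.2818, O2: 0.2463; O2 is limiting.
theoretical n(SO3) = (2/1) × 0.2463 = 0.4926 mol → 39.44 g
% yield = 15.1 / 39.44 × 100 = 38.29 %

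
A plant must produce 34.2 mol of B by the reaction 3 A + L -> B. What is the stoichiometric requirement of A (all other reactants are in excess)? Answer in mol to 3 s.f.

103 mol

n(B) = 34.20 mol
n(A) = (3/1) × 34.20 = 102.6 mol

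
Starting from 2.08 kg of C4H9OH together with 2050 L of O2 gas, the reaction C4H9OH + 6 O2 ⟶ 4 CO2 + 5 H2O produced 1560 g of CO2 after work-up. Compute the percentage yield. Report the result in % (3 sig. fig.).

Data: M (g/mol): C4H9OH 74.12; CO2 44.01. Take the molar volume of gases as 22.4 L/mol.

58.1 %

n(C4H9OH) = 2.080×1000 / 74.12 = 28.06 mol
n(O2) = 2050 / 22.4 = 91.52 mol
n/ν for C4H9OH = 28.06/1 = 28.06
n/ν for O2 = 91.52/6 = 15.25
Smallest n/ν is O2 → limiting reagent.
theoretical n(CO2) = (4/6) × 91.52 = 61.01 mol → 2685 g
% yield = 1560 / 2685 × 100 = 58.10 %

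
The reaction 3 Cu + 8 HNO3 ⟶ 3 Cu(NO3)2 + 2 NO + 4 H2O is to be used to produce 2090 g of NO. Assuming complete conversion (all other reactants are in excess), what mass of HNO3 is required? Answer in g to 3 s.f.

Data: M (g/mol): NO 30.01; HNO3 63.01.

17600 g

n(NO) = 2090 / 30.01 = 69.64 mol
n(HNO3) = (8/2) × 69.64 = 278.6 mol
mass = 278.6 × 63.01 = 17550 g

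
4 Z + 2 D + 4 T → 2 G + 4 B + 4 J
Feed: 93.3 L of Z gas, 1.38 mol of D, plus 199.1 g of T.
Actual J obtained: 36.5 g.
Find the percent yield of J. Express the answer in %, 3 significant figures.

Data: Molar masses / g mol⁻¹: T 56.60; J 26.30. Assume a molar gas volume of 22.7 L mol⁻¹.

50.3 %

n(Z) = 93.30 / 22.7 = 4.110 mol
n(D) = 1.380 mol
n(T) = 199.1 / 56.60 = 3.518 mol
n/ν for Z = 4.110/4 = 1.028
n/ν for D = 1.380/2 = 0.6900
n/ν for T = 3.518/4 = 0.8795
Smallest n/ν is D → limiting reagent.
theoretical n(J) = (4/2) × 1.380 = 2.760 mol → 72.59 g
% yield = 36.5 / 72.59 × 100 = 50.28 %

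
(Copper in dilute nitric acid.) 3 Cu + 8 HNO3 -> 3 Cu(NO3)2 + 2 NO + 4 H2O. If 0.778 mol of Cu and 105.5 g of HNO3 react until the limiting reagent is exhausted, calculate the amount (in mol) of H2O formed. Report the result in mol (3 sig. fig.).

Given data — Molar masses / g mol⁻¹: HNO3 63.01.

n(Cu) = 0.7780 mol
n(HNO3) = 105.5 / 63.01 = 1.674 mol
n/ν → Cu: 0.2593, HNO3: 0.2093; HNO3 is limiting.
n(H2O) = (4/8) × 1.674 = 0.8370 mol

0.837 mol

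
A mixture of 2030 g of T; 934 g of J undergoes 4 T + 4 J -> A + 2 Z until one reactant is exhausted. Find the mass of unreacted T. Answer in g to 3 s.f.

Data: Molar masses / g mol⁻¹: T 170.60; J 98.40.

n(T) = 2030 / 170.60 = 11.90 mol
n(J) = 934.0 / 98.40 = 9.492 mol
n/ν for T = 11.90/4 = 2.975
n/ν for J = 9.492/4 = 2.373
Smallest n/ν is J → limiting reagent.
T consumed = (4/4) × 9.492 = 9.492 mol
T remaining = 11.90 − 9.492 = 2.408 mol
mass = 2.408 × 170.60 = 410.8 g

411 g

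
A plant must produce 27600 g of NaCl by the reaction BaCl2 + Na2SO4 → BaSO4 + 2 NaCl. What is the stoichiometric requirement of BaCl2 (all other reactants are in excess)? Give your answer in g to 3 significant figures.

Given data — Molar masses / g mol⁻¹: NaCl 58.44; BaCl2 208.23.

49200 g

n(NaCl) = 27600 / 58.44 = 472.3 mol
n(BaCl2) = (1/2) × 472.3 = 236.2 mol
mass = 236.2 × 208.23 = 49180 g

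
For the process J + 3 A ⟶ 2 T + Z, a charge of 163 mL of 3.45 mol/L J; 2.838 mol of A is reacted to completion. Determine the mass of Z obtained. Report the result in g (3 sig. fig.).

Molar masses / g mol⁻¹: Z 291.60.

164 g

n(J) = 3.45 × 163.0/1000 = 0.5624 mol
n(A) = 2.838 mol
n/ν for J = 0.5624/1 = 0.5624
n/ν for A = 2.838/3 = 0.9460
Smallest n/ν is J → limiting reagent.
n(Z) = (1/1) × 0.5624 = 0.5624 mol
mass = 0.5624 × 291.60 = 164.0 g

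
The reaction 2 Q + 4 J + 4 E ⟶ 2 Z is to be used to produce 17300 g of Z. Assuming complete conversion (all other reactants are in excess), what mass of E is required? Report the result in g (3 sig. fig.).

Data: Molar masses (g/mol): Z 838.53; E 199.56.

n(Z) = 17300 / 838.53 = 20.63 mol
n(E) = (4/2) × 20.63 = 41.26 mol
mass = 41.26 × 199.56 = 8234 g

8230 g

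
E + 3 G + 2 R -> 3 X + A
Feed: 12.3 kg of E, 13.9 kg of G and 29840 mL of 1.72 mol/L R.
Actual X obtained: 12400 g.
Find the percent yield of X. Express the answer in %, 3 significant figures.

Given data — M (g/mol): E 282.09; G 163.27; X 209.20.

n(E) = 12.30×1000 / 282.09 = 43.60 mol
n(G) = 13.90×1000 / 163.27 = 85.14 mol
n(R) = 1.72 × 29840/1000 = 51.32 mol
n/ν for E = 43.60/1 = 43.60
n/ν for G = 85.14/3 = 28.38
n/ν for R = 51.32/2 = 25.66
Smallest n/ν is R → limiting reagent.
theoretical n(X) = (3/2) × 51.32 = 76.98 mol → 16100 g
% yield = 12400 / 16100 × 100 = 77.02 %

77.0 %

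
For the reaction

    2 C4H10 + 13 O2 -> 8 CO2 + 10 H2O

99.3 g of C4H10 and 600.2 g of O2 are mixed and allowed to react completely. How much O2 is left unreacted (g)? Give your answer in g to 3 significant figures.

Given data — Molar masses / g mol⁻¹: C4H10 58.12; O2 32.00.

n(C4H10) = 99.30 / 58.12 = 1.709 mol
n(O2) = 600.2 / 32.00 = 18.76 mol
n/ν → C4H10: 0.8545, O2: 1.443; C4H10 is limiting.
O2 consumed = (13/2) × 1.709 = 11.11 mol
O2 remaining = 18.76 − 11.11 = 7.650 mol
mass = 7.650 × 32.00 = 244.8 g

245 g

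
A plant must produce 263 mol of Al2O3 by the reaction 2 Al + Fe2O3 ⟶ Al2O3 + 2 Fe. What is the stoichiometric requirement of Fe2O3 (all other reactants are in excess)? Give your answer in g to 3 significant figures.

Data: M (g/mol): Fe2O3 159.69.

n(Al2O3) = 263.0 mol
n(Fe2O3) = (1/1) × 263.0 = 263.0 mol
mass = 263.0 × 159.69 = 42000 g

42000 g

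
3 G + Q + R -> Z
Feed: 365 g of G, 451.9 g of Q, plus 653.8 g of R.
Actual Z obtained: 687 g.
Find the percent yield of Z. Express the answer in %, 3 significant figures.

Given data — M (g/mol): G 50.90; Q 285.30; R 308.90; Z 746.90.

n(G) = 365.0 / 50.90 = 7.171 mol
n(Q) = 451.9 / 285.30 = 1.584 mol
n(R) = 653.8 / 308.90 = 2.117 mol
n/ν → G: 2.390, Q: 1.584, R: 2.117; Q is limiting.
theoretical n(Z) = (1/1) × 1.584 = 1.584 mol → 1183 g
% yield = 687 / 1183 × 100 = 58.07 %

58.1 %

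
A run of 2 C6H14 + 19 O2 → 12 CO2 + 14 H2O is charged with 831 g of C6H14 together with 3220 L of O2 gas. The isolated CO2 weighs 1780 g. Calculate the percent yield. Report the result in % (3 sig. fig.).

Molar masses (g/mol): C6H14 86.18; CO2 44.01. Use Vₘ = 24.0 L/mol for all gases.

n(C6H14) = 831.0 / 86.18 = 9.643 mol
n(O2) = 3220 / 24.0 = 134.2 mol
n/ν → C6H14: 4.822, O2: 7.063; C6H14 is limiting.
theoretical n(CO2) = (12/2) × 9.643 = 57.86 mol → 2546 g
% yield = 1780 / 2546 × 100 = 69.91 %

69.9 %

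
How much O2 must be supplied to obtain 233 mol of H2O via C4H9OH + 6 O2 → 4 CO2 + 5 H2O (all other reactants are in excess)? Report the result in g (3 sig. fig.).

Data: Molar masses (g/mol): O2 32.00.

8950 g

n(H2O) = 233.0 mol
n(O2) = (6/5) × 233.0 = 279.6 mol
mass = 279.6 × 32.00 = 8947 g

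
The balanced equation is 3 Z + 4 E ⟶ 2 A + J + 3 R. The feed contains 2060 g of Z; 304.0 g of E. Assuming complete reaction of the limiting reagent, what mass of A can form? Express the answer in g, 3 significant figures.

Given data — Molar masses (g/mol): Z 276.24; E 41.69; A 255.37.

n(Z) = 2060 / 276.24 = 7.457 mol
n(E) = 304.0 / 41.69 = 7.292 mol
n/ν for Z = 7.457/3 = 2.486
n/ν for E = 7.292/4 = 1.823
Smallest n/ν is E → limiting reagent.
n(A) = (2/4) × 7.292 = 3.646 mol
mass = 3.646 × 255.37 = 931.1 g

931 g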